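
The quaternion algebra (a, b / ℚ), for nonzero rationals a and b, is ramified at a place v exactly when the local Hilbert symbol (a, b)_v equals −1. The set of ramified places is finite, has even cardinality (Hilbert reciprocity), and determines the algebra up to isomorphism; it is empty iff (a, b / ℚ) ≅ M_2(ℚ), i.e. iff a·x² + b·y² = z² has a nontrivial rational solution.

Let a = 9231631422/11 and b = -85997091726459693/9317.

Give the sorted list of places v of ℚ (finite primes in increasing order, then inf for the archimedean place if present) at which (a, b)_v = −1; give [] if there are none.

(a, b) ≡ (600875418, -293601) mod (ℚ^×)²; places V = {2, 3, 7, 11, 13, 17, 19, 29, 31, 41, ∞}.
(a,b)_∞: sgn(600875418)=+, sgn(-293601)=−, so +1.
(a,b)_41: α=1, u≡3; β=1, v≡12 (mod 41); (3|41)=-1, (12|41)=-1; sign (−1)^0·-1^1·-1^1 = +1.
(a,b)_3: α=1, u≡1; β=3, v≡2 (mod 3); (1|3)=+1, (2|3)=-1; sign (−1)^1·+1^3·-1^1 = +1.
(a,b)_13: α=3, u≡6; β=4, v≡12 (mod 13); (6|13)=-1, (12|13)=+1; sign (−1)^0·-1^4·+1^3 = +1.
(a,b)_31: α=1, u≡9; β=1, v≡12 (mod 31); (9|31)=+1, (12|31)=-1; sign (−1)^1·+1^1·-1^1 = +1.
(a,b)_29: α=1, u≡20; β=2, v≡22 (mod 29); (20|29)=+1, (22|29)=+1; sign (−1)^0·+1^2·+1^1 = +1.
(a,b)_19: α=1, u≡9; β=2, v≡1 (mod 19); (9|19)=+1, (1|19)=+1; sign (−1)^0·+1^2·+1^1 = +1.
(a,b)_7: α=0, u≡5; β=-1, v≡4 (mod 7); (5|7)=-1, (4|7)=+1; sign (−1)^0·-1^-1·+1^0 = -1.
(a,b)_11: α=-1, u≡2; β=-3, v≡8 (mod 11); (2|11)=-1, (8|11)=-1; sign (−1)^1·-1^-3·-1^-1 = -1.
(a,b)_2: α=1, β=0; u≡5, v≡7 (mod 8); ε(u)ε(v)=0·1, αω(v)=1·0, βω(u)=0·1; sum ≡ 0  ⇒  +1.
(a,b)_17: α=0, u≡10; β=2, v≡5 (mod 17); (10|17)=-1, (5|17)=-1; sign (−1)^0·-1^2·-1^0 = +1.
(600875418, -293601 / ℚ) ramifies at {7, 11}: a division algebra.

[7, 11]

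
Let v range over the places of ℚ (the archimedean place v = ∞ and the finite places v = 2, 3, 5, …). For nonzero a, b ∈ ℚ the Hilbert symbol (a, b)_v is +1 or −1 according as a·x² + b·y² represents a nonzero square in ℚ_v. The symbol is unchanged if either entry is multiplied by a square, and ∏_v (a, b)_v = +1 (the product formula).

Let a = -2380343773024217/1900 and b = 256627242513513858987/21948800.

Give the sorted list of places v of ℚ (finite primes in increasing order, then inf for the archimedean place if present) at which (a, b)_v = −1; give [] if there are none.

[2, 17, 19, 37]

Mod squares: a ≡ -155363, b ≡ 3417986. Check v ∈ {∞, 2, 3, 5, 7, 11, 13, 17, 19, 37}.
v=11: a=11^4·(≡3), b=11^7·(≡5) mod 11; (3|11)=+1, (5|11)=+1; (−1)^{4·7·5}·(+1)^7·(+1)^4 = +1.
v=2: v_2(a)=-2, v_2(b)=-7; units ≡ 5, 1 (mod 8); ε·ε+αω+βω = 0·0+-2·0+-7·1 ≡ 1  ⇒  (a,b)_2 = -1.
v=∞: -155363 < 0 and 3417986 > 0  ⇒  (a,b)_∞ = +1.
v=17: a=17^1·(≡6), b=17^1·(≡2) mod 17; (6|17)=-1, (2|17)=+1; (−1)^{1·1·8}·(-1)^1·(+1)^1 = -1.
v=37: a=37^1·(≡19), b=37^1·(≡12) mod 37; (19|37)=-1, (12|37)=+1; (−1)^{1·1·18}·(-1)^1·(+1)^1 = -1.
v=5: a=5^-2·(≡3), b=5^-2·(≡1) mod 5; (3|5)=-1, (1|5)=+1; (−1)^{-2·-2·2}·(-1)^-2·(+1)^-2 = +1.
v=7: a=7^6·(≡1), b=7^6·(≡5) mod 7; (1|7)=+1, (5|7)=-1; (−1)^{6·6·3}·(+1)^6·(-1)^6 = +1.
v=3: a=3^0·(≡1), b=3^4·(≡2) mod 3; (1|3)=+1, (2|3)=-1; (−1)^{0·4·1}·(+1)^4·(-1)^0 = +1.
v=13: a=13^3·(≡1), b=13^3·(≡3) mod 13; (1|13)=+1, (3|13)=+1; (−1)^{3·3·6}·(+1)^3·(+1)^3 = +1.
v=19: a=19^-1·(≡8), b=19^-3·(≡13) mod 19; (8|19)=-1, (13|19)=-1; (−1)^{-1·-3·9}·(-1)^-3·(-1)^-1 = -1.
(-155363, 3417986 / ℚ) ramifies at {2, 17, 19, 37}: a division algebra.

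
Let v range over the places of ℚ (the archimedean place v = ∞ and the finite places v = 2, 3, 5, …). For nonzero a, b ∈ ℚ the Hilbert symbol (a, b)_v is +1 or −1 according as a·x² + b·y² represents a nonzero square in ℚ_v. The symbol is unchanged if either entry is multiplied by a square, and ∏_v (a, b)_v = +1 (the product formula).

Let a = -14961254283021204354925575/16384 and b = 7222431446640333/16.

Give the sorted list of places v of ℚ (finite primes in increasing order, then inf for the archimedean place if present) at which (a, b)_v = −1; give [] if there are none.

Mod squares: a ≡ -119567, b ≡ 77. Check v ∈ {∞, 2, 3, 5, 7, 11, 19, 29, 31}.
v=∞: -119567 < 0 and 77 > 0  ⇒  (a,b)_∞ = +1.
v=11: a=11^2·(≡4), b=11^1·(≡8) mod 11; (4|11)=+1, (8|11)=-1; (−1)^{2·1·5}·(+1)^1·(-1)^2 = +1.
v=2: v_2(a)=-14, v_2(b)=-4; units ≡ 1, 5 (mod 8); ε·ε+αω+βω = 0·0+-14·1+-4·0 ≡ 0  ⇒  (a,b)_2 = +1.
v=7: a=7^5·(≡6), b=7^3·(≡4) mod 7; (6|7)=-1, (4|7)=+1; (−1)^{5·3·3}·(-1)^3·(+1)^5 = +1.
v=31: a=31^3·(≡10), b=31^2·(≡30) mod 31; (10|31)=+1, (30|31)=-1; (−1)^{3·2·15}·(+1)^2·(-1)^3 = -1.
v=5: a=5^2·(≡3), b=5^0·(≡3) mod 5; (3|5)=-1, (3|5)=-1; (−1)^{2·0·2}·(-1)^0·(-1)^2 = +1.
v=3: a=3^10·(≡1), b=3^8·(≡2) mod 3; (1|3)=+1, (2|3)=-1; (−1)^{10·8·1}·(+1)^8·(-1)^10 = +1.
v=19: a=19^3·(≡2), b=19^2·(≡6) mod 19; (2|19)=-1, (6|19)=+1; (−1)^{3·2·9}·(-1)^2·(+1)^3 = +1.
v=29: a=29^3·(≡9), b=29^2·(≡3) mod 29; (9|29)=+1, (3|29)=-1; (−1)^{3·2·14}·(+1)^2·(-1)^3 = -1.
|Ram(-119567, 77)| = 2, even; anisotropic at {29, 31}.

[29, 31]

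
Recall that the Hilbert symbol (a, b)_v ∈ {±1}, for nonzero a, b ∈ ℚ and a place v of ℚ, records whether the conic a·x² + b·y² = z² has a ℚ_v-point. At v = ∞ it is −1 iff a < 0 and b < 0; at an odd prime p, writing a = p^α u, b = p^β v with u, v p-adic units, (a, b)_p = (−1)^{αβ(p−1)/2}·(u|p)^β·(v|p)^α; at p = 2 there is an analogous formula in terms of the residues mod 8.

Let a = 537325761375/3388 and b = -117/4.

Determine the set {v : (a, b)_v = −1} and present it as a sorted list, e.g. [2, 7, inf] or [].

(a, b) ≡ (1221185, -13) mod (ℚ^×)²; places V = {2, 3, 5, 7, 11, 13, 23, 37, 41, ∞}.
(a,b)_3: α=6, u≡2; β=2, v≡2 (mod 3); (2|3)=-1, (2|3)=-1; sign (−1)^0·-1^2·-1^6 = +1.
(a,b)_37: α=1, u≡3; β=0, v≡17 (mod 37); (3|37)=+1, (17|37)=-1; sign (−1)^0·+1^0·-1^1 = -1.
(a,b)_41: α=1, u≡22; β=0, v≡22 (mod 41); (22|41)=-1, (22|41)=-1; sign (−1)^0·-1^0·-1^1 = -1.
(a,b)_5: α=3, u≡2; β=0, v≡2 (mod 5); (2|5)=-1, (2|5)=-1; sign (−1)^0·-1^0·-1^3 = -1.
(a,b)_2: α=-2, β=-2; u≡1, v≡3 (mod 8); ε(u)ε(v)=0·1, αω(v)=-2·1, βω(u)=-2·0; sum ≡ 0  ⇒  +1.
(a,b)_∞: sgn(1221185)=+, sgn(-13)=−, so +1.
(a,b)_23: α=1, u≡11; β=0, v≡11 (mod 23); (11|23)=-1, (11|23)=-1; sign (−1)^0·-1^0·-1^1 = -1.
(a,b)_7: α=-1, u≡4; β=0, v≡4 (mod 7); (4|7)=+1, (4|7)=+1; sign (−1)^0·+1^0·+1^-1 = +1.
(a,b)_13: α=2, u≡12; β=1, v≡1 (mod 13); (12|13)=+1, (1|13)=+1; sign (−1)^0·+1^1·+1^2 = +1.
(a,b)_11: α=-2, u≡3; β=0, v≡1 (mod 11); (3|11)=+1, (1|11)=+1; sign (−1)^0·+1^0·+1^-2 = +1.
|Ram(1221185, -13)| = 4, even; anisotropic at {5, 23, 37, 41}.

[5, 23, 37, 41]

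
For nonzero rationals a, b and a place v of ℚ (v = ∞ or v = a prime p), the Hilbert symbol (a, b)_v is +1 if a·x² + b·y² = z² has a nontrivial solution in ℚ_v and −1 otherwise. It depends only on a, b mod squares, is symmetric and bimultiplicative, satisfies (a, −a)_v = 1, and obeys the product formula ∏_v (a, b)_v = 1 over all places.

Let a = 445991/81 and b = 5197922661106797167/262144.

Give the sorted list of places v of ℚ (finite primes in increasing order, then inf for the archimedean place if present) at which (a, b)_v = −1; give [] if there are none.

[2, 7, 13, 41]

Mod squares: a ≡ 2639, b ≡ 1839383. Check v ∈ {∞, 2, 3, 7, 13, 17, 29, 41}.
v=2: v_2(a)=0, v_2(b)=-18; units ≡ 7, 7 (mod 8); ε·ε+αω+βω = 1·1+0·0+-18·0 ≡ 1  ⇒  (a,b)_2 = -1.
v=∞: 2639 > 0 and 1839383 > 0  ⇒  (a,b)_∞ = +1.
v=3: a=3^-4·(≡2), b=3^0·(≡2) mod 3; (2|3)=-1, (2|3)=-1; (−1)^{-4·0·1}·(-1)^0·(-1)^-4 = +1.
v=17: a=17^0·(≡1), b=17^1·(≡11) mod 17; (1|17)=+1, (11|17)=-1; (−1)^{0·1·8}·(+1)^1·(-1)^0 = +1.
v=13: a=13^3·(≡7), b=13^5·(≡4) mod 13; (7|13)=-1, (4|13)=+1; (−1)^{3·5·6}·(-1)^5·(+1)^3 = -1.
v=41: a=41^0·(≡7), b=41^1·(≡21) mod 41; (7|41)=-1, (21|41)=+1; (−1)^{0·1·20}·(-1)^1·(+1)^0 = -1.
v=7: a=7^1·(≡5), b=7^7·(≡3) mod 7; (5|7)=-1, (3|7)=-1; (−1)^{1·7·3}·(-1)^7·(-1)^1 = -1.
v=29: a=29^1·(≡13), b=29^3·(≡25) mod 29; (13|29)=+1, (25|29)=+1; (−1)^{1·3·14}·(+1)^3·(+1)^1 = +1.
|Ram(2639, 1839383)| = 4, even; anisotropic at {2, 7, 13, 41}.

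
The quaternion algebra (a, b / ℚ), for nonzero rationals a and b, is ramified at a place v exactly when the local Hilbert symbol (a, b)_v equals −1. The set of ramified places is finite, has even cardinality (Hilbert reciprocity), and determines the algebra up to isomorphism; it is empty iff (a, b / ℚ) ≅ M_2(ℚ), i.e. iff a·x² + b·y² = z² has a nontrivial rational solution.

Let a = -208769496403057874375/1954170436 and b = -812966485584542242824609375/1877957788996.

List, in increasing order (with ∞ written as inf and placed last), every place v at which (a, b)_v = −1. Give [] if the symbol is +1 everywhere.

[19, 29, 37, inf]

Mod squares: a ≡ -7511, b ≡ -191919. Check v ∈ {∞, 2, 3, 5, 7, 13, 19, 23, 29, 31, 37}.
v=23: a=23^-2·(≡10), b=23^-2·(≡2) mod 23; (10|23)=-1, (2|23)=+1; (−1)^{-2·-2·11}·(-1)^-2·(+1)^-2 = +1.
v=29: a=29^3·(≡10), b=29^4·(≡21) mod 29; (10|29)=-1, (21|29)=-1; (−1)^{3·4·14}·(-1)^4·(-1)^3 = -1.
v=∞: -7511 < 0 and -191919 < 0  ⇒  (a,b)_∞ = -1.
v=7: a=7^5·(≡6), b=7^7·(≡1) mod 7; (6|7)=-1, (1|7)=+1; (−1)^{5·7·3}·(-1)^7·(+1)^5 = +1.
v=3: a=3^0·(≡1), b=3^1·(≡2) mod 3; (1|3)=+1, (2|3)=-1; (−1)^{0·1·1}·(+1)^1·(-1)^0 = +1.
v=37: a=37^1·(≡22), b=37^1·(≡10) mod 37; (22|37)=-1, (10|37)=+1; (−1)^{1·1·18}·(-1)^1·(+1)^1 = -1.
v=5: a=5^4·(≡1), b=5^8·(≡4) mod 5; (1|5)=+1, (4|5)=+1; (−1)^{4·8·2}·(+1)^8·(+1)^4 = +1.
v=19: a=19^4·(≡10), b=19^5·(≡5) mod 19; (10|19)=-1, (5|19)=+1; (−1)^{4·5·9}·(-1)^5·(+1)^4 = -1.
v=2: v_2(a)=-2, v_2(b)=-2; units ≡ 1, 1 (mod 8); ε·ε+αω+βω = 0·0+-2·0+-2·0 ≡ 0  ⇒  (a,b)_2 = +1.
v=13: a=13^2·(≡12), b=13^1·(≡7) mod 13; (12|13)=+1, (7|13)=-1; (−1)^{2·1·6}·(+1)^1·(-1)^2 = +1.
v=31: a=31^-4·(≡24), b=31^-6·(≡9) mod 31; (24|31)=-1, (9|31)=+1; (−1)^{-4·-6·15}·(-1)^-6·(+1)^-4 = +1.
|Ram(-7511, -191919)| = 4, even; anisotropic at {19, 29, 37, ∞}.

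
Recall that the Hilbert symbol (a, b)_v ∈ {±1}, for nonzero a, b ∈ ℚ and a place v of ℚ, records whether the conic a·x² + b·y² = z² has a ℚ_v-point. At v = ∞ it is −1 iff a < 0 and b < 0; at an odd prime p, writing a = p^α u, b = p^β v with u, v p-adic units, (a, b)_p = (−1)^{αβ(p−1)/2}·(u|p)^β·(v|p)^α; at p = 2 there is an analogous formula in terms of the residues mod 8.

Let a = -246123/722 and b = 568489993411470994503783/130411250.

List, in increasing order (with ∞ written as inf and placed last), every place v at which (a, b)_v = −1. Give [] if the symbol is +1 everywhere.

[2, 23, 43, 53]

(a, b) ≡ (-54694, 1371123886) mod (ℚ^×)²; places V = {2, 3, 5, 11, 13, 17, 19, 23, 29, 41, 43, 53, ∞}.
(a,b)_∞: sgn(-54694)=−, sgn(1371123886)=+, so +1.
(a,b)_23: α=1, u≡7; β=3, v≡11 (mod 23); (7|23)=-1, (11|23)=-1; sign (−1)^1·-1^3·-1^1 = -1.
(a,b)_13: α=0, u≡12; β=2, v≡7 (mod 13); (12|13)=+1, (7|13)=-1; sign (−1)^0·+1^2·-1^0 = +1.
(a,b)_43: α=0, u≡42; β=1, v≡35 (mod 43); (42|43)=-1, (35|43)=+1; sign (−1)^0·-1^1·+1^0 = -1.
(a,b)_17: α=0, u≡11; β=-2, v≡2 (mod 17); (11|17)=-1, (2|17)=+1; sign (−1)^0·-1^-2·+1^0 = +1.
(a,b)_3: α=2, u≡2; β=8, v≡1 (mod 3); (2|3)=-1, (1|3)=+1; sign (−1)^0·-1^8·+1^2 = +1.
(a,b)_53: α=0, u≡34; β=1, v≡22 (mod 53); (34|53)=-1, (22|53)=-1; sign (−1)^0·-1^1·-1^0 = -1.
(a,b)_2: α=-1, β=-1; u≡5, v≡7 (mod 8); ε(u)ε(v)=0·1, αω(v)=-1·0, βω(u)=-1·1; sum ≡ 1  ⇒  -1.
(a,b)_19: α=-2, u≡11; β=-2, v≡4 (mod 19); (11|19)=+1, (4|19)=+1; sign (−1)^0·+1^-2·+1^-2 = +1.
(a,b)_5: α=0, u≡1; β=-4, v≡1 (mod 5); (1|5)=+1, (1|5)=+1; sign (−1)^0·+1^-4·+1^0 = +1.
(a,b)_29: α=1, u≡16; β=3, v≡22 (mod 29); (16|29)=+1, (22|29)=+1; sign (−1)^0·+1^3·+1^1 = +1.
(a,b)_11: α=0, u≡5; β=1, v≡9 (mod 11); (5|11)=+1, (9|11)=+1; sign (−1)^0·+1^1·+1^0 = +1.
(a,b)_41: α=1, u≡19; β=3, v≡19 (mod 41); (19|41)=-1, (19|41)=-1; sign (−1)^0·-1^3·-1^1 = +1.
(-54694, 1371123886 / ℚ) ramifies at {2, 23, 43, 53}: a division algebra.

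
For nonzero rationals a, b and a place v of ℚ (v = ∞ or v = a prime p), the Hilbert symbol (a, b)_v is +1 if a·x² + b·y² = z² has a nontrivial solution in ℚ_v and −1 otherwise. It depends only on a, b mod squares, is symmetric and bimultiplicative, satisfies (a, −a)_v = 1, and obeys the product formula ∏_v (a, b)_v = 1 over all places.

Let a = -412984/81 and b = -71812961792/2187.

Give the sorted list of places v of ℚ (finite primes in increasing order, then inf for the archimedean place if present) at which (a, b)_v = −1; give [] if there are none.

(a, b) ≡ (-286, -114) mod (ℚ^×)²; places V = {2, 3, 11, 13, 19, ∞}.
(a,b)_19: α=2, u≡3; β=3, v≡12 (mod 19); (3|19)=-1, (12|19)=-1; sign (−1)^0·-1^3·-1^2 = -1.
(a,b)_∞: sgn(-286)=−, sgn(-114)=−, so -1.
(a,b)_2: α=3, β=9; u≡1, v≡7 (mod 8); ε(u)ε(v)=0·1, αω(v)=3·0, βω(u)=9·0; sum ≡ 0  ⇒  +1.
(a,b)_13: α=1, u≡10; β=2, v≡3 (mod 13); (10|13)=+1, (3|13)=+1; sign (−1)^0·+1^2·+1^1 = +1.
(a,b)_3: α=-4, u≡2; β=-7, v≡1 (mod 3); (2|3)=-1, (1|3)=+1; sign (−1)^0·-1^-7·+1^-4 = -1.
(a,b)_11: α=1, u≡8; β=2, v≡6 (mod 11); (8|11)=-1, (6|11)=-1; sign (−1)^0·-1^2·-1^1 = -1.
|Ram(-286, -114)| = 4, even; anisotropic at {3, 11, 19, ∞}.

[3, 11, 19, inf]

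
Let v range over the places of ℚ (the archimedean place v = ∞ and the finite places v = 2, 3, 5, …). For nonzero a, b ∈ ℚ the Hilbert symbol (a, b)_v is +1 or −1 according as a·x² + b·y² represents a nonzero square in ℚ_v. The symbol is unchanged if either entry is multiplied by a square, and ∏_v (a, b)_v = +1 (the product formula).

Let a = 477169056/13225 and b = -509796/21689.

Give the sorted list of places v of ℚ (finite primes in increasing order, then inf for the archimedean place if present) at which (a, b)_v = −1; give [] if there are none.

[13, 41]

Mod squares: a ≡ 26, b ≡ -41. Check v ∈ {∞, 2, 3, 5, 7, 13, 17, 23, 41}.
v=13: a=13^1·(≡5), b=13^0·(≡5) mod 13; (5|13)=-1, (5|13)=-1; (−1)^{1·0·6}·(-1)^0·(-1)^1 = -1.
v=5: a=5^-2·(≡4), b=5^0·(≡1) mod 5; (4|5)=+1, (1|5)=+1; (−1)^{-2·0·2}·(+1)^0·(+1)^-2 = +1.
v=17: a=17^2·(≡4), b=17^2·(≡10) mod 17; (4|17)=+1, (10|17)=-1; (−1)^{2·2·8}·(+1)^2·(-1)^2 = +1.
v=2: v_2(a)=5, v_2(b)=2; units ≡ 5, 7 (mod 8); ε·ε+αω+βω = 0·1+5·0+2·1 ≡ 0  ⇒  (a,b)_2 = +1.
v=3: a=3^4·(≡2), b=3^2·(≡1) mod 3; (2|3)=-1, (1|3)=+1; (−1)^{4·2·1}·(-1)^2·(+1)^4 = +1.
v=41: a=41^0·(≡19), b=41^-1·(≡21) mod 41; (19|41)=-1, (21|41)=+1; (−1)^{0·-1·20}·(-1)^-1·(+1)^0 = -1.
v=7: a=7^2·(≡5), b=7^2·(≡4) mod 7; (5|7)=-1, (4|7)=+1; (−1)^{2·2·3}·(-1)^2·(+1)^2 = +1.
v=23: a=23^-2·(≡8), b=23^-2·(≡14) mod 23; (8|23)=+1, (14|23)=-1; (−1)^{-2·-2·11}·(+1)^-2·(-1)^-2 = +1.
v=∞: 26 > 0 and -41 < 0  ⇒  (a,b)_∞ = +1.
|Ram(26, -41)| = 2, even; anisotropic at {13, 41}.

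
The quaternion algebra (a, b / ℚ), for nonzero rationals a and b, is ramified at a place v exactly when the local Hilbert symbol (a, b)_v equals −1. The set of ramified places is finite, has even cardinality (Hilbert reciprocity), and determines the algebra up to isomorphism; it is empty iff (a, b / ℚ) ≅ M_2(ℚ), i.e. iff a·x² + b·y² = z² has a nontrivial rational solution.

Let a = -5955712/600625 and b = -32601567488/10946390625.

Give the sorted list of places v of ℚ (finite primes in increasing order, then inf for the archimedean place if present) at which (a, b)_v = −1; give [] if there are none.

[2, inf]

(a, b) ≡ (-322, -17) mod (ℚ^×)²; places V = {2, 3, 5, 7, 17, 23, 31, ∞}.
(a,b)_5: α=-4, u≡3; β=-6, v≡3 (mod 5); (3|5)=-1, (3|5)=-1; sign (−1)^0·-1^-6·-1^-4 = +1.
(a,b)_17: α=2, u≡2; β=3, v≡15 (mod 17); (2|17)=+1, (15|17)=+1; sign (−1)^0·+1^3·+1^2 = +1.
(a,b)_23: α=1, u≡12; β=2, v≡3 (mod 23); (12|23)=+1, (3|23)=+1; sign (−1)^0·+1^2·+1^1 = +1.
(a,b)_3: α=0, u≡2; β=-6, v≡1 (mod 3); (2|3)=-1, (1|3)=+1; sign (−1)^0·-1^-6·+1^0 = +1.
(a,b)_∞: sgn(-322)=−, sgn(-17)=−, so -1.
(a,b)_7: α=1, u≡5; β=2, v≡1 (mod 7); (5|7)=-1, (1|7)=+1; sign (−1)^0·-1^2·+1^1 = +1.
(a,b)_31: α=-2, u≡14; β=-2, v≡9 (mod 31); (14|31)=+1, (9|31)=+1; sign (−1)^0·+1^-2·+1^-2 = +1.
(a,b)_2: α=7, β=8; u≡7, v≡7 (mod 8); ε(u)ε(v)=1·1, αω(v)=7·0, βω(u)=8·0; sum ≡ 1  ⇒  -1.
|Ram(-322, -17)| = 2, even; anisotropic at {2, ∞}.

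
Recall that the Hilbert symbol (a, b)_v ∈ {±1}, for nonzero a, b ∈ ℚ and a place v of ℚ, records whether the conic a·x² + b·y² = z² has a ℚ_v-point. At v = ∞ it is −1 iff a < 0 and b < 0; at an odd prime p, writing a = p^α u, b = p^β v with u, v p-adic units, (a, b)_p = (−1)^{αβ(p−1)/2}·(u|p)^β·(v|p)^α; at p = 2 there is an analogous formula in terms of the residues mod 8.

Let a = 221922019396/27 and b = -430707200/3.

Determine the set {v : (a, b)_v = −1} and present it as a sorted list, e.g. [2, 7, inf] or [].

[2, 3, 7, 19]

(a, b) ≡ (3, -201894) mod (ℚ^×)²; places V = {2, 3, 5, 7, 11, 19, 23, ∞}.
(a,b)_3: α=-3, u≡1; β=-1, v≡1 (mod 3); (1|3)=+1, (1|3)=+1; sign (−1)^1·+1^-1·+1^-3 = -1.
(a,b)_23: α=2, u≡13; β=1, v≡13 (mod 23); (13|23)=+1, (13|23)=+1; sign (−1)^0·+1^1·+1^2 = +1.
(a,b)_19: α=2, u≡12; β=1, v≡8 (mod 19); (12|19)=-1, (8|19)=-1; sign (−1)^0·-1^1·-1^2 = -1.
(a,b)_11: α=2, u≡4; β=1, v≡5 (mod 11); (4|11)=+1, (5|11)=+1; sign (−1)^0·+1^1·+1^2 = +1.
(a,b)_5: α=0, u≡3; β=2, v≡4 (mod 5); (3|5)=-1, (4|5)=+1; sign (−1)^0·-1^2·+1^0 = +1.
(a,b)_2: α=2, β=9; u≡3, v≡5 (mod 8); ε(u)ε(v)=1·0, αω(v)=2·1, βω(u)=9·1; sum ≡ 1  ⇒  -1.
(a,b)_7: α=4, u≡5; β=1, v≡5 (mod 7); (5|7)=-1, (5|7)=-1; sign (−1)^0·-1^1·-1^4 = -1.
(a,b)_∞: sgn(3)=+, sgn(-201894)=−, so +1.
(3, -201894 / ℚ) ramifies at {2, 3, 7, 19}: a division algebra.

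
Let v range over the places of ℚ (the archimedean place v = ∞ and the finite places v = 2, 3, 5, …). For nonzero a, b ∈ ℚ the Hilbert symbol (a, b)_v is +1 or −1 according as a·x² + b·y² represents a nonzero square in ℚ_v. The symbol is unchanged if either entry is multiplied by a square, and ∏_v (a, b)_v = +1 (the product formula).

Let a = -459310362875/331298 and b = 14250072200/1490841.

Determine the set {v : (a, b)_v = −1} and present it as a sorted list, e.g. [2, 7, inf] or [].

[2, 5]

Mod squares: a ≡ -2470, b ≡ 3458. Check v ∈ {∞, 2, 3, 5, 7, 11, 13, 19, 29, 37}.
v=2: v_2(a)=-1, v_2(b)=3; units ≡ 5, 1 (mod 8); ε·ε+αω+βω = 0·0+-1·0+3·1 ≡ 1  ⇒  (a,b)_2 = -1.
v=7: a=7^2·(≡4), b=7^3·(≡4) mod 7; (4|7)=+1, (4|7)=+1; (−1)^{2·3·3}·(+1)^3·(+1)^2 = +1.
v=5: a=5^3·(≡4), b=5^2·(≡3) mod 5; (4|5)=+1, (3|5)=-1; (−1)^{3·2·2}·(+1)^2·(-1)^3 = -1.
v=11: a=11^-2·(≡1), b=11^-2·(≡1) mod 11; (1|11)=+1, (1|11)=+1; (−1)^{-2·-2·5}·(+1)^-2·(+1)^-2 = +1.
v=29: a=29^2·(≡24), b=29^2·(≡25) mod 29; (24|29)=+1, (25|29)=+1; (−1)^{2·2·14}·(+1)^2·(+1)^2 = +1.
v=13: a=13^1·(≡2), b=13^1·(≡11) mod 13; (2|13)=-1, (11|13)=-1; (−1)^{1·1·6}·(-1)^1·(-1)^1 = +1.
v=37: a=37^-2·(≡7), b=37^-2·(≡15) mod 37; (7|37)=+1, (15|37)=-1; (−1)^{-2·-2·18}·(+1)^-2·(-1)^-2 = +1.
v=3: a=3^0·(≡2), b=3^-2·(≡2) mod 3; (2|3)=-1, (2|3)=-1; (−1)^{0·-2·1}·(-1)^-2·(-1)^0 = +1.
v=∞: -2470 < 0 and 3458 > 0  ⇒  (a,b)_∞ = +1.
v=19: a=19^3·(≡15), b=19^1·(≡7) mod 19; (15|19)=-1, (7|19)=+1; (−1)^{3·1·9}·(-1)^1·(+1)^3 = +1.
Ram(-2470, 3458) = {2, 5}; no ℚ_2-point on the conic.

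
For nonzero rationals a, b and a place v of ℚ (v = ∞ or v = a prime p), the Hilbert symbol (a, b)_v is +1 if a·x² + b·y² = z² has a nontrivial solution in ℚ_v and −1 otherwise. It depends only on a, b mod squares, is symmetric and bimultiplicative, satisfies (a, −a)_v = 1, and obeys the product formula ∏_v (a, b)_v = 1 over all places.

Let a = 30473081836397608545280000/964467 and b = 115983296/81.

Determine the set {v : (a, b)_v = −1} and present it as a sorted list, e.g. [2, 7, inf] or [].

Mod squares: a ≡ 10873434, b ≡ 1812239. Check v ∈ {∞, 2, 3, 5, 7, 11, 13, 19, 23, 29}.
v=29: a=29^3·(≡20), b=29^1·(≡4) mod 29; (20|29)=+1, (4|29)=+1; (−1)^{3·1·14}·(+1)^1·(+1)^3 = +1.
v=2: v_2(a)=13, v_2(b)=6; units ≡ 5, 7 (mod 8); ε·ε+αω+βω = 0·1+13·0+6·1 ≡ 0  ⇒  (a,b)_2 = +1.
v=7: a=7^-2·(≡3), b=7^0·(≡4) mod 7; (3|7)=-1, (4|7)=+1; (−1)^{-2·0·3}·(-1)^0·(+1)^-2 = +1.
v=5: a=5^4·(≡4), b=5^0·(≡1) mod 5; (4|5)=+1, (1|5)=+1; (−1)^{4·0·2}·(+1)^0·(+1)^4 = +1.
v=3: a=3^-9·(≡1), b=3^-4·(≡2) mod 3; (1|3)=+1, (2|3)=-1; (−1)^{-9·-4·1}·(+1)^-4·(-1)^-9 = -1.
v=23: a=23^3·(≡3), b=23^1·(≡4) mod 23; (3|23)=+1, (4|23)=+1; (−1)^{3·1·11}·(+1)^1·(+1)^3 = -1.
v=19: a=19^3·(≡4), b=19^1·(≡9) mod 19; (4|19)=+1, (9|19)=+1; (−1)^{3·1·9}·(+1)^1·(+1)^3 = -1.
v=∞: 10873434 > 0 and 1812239 > 0  ⇒  (a,b)_∞ = +1.
v=13: a=13^3·(≡5), b=13^1·(≡3) mod 13; (5|13)=-1, (3|13)=+1; (−1)^{3·1·6}·(-1)^1·(+1)^3 = -1.
v=11: a=11^3·(≡9), b=11^1·(≡10) mod 11; (9|11)=+1, (10|11)=-1; (−1)^{3·1·5}·(+1)^1·(-1)^3 = +1.
(10873434, 1812239 / ℚ) ramifies at {3, 13, 19, 23}: a division algebra.

[3, 13, 19, 23]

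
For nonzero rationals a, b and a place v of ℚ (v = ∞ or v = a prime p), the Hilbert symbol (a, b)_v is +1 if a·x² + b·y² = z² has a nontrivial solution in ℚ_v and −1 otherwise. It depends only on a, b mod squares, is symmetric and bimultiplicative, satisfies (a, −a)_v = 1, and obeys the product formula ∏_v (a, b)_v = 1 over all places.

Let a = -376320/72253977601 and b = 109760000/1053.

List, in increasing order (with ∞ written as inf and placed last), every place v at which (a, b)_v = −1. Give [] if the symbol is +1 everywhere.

Mod squares: a ≡ -30, b ≡ 182. Check v ∈ {∞, 2, 3, 5, 7, 13, 23, 29, 31}.
v=5: a=5^1·(≡1), b=5^4·(≡2) mod 5; (1|5)=+1, (2|5)=-1; (−1)^{1·4·2}·(+1)^4·(-1)^1 = -1.
v=23: a=23^-2·(≡16), b=23^0·(≡5) mod 23; (16|23)=+1, (5|23)=-1; (−1)^{-2·0·11}·(+1)^0·(-1)^-2 = +1.
v=29: a=29^-2·(≡20), b=29^0·(≡18) mod 29; (20|29)=+1, (18|29)=-1; (−1)^{-2·0·14}·(+1)^0·(-1)^-2 = +1.
v=31: a=31^-2·(≡19), b=31^0·(≡26) mod 31; (19|31)=+1, (26|31)=-1; (−1)^{-2·0·15}·(+1)^0·(-1)^-2 = +1.
v=3: a=3^1·(≡2), b=3^-4·(≡2) mod 3; (2|3)=-1, (2|3)=-1; (−1)^{1·-4·1}·(-1)^-4·(-1)^1 = -1.
v=∞: -30 < 0 and 182 > 0  ⇒  (a,b)_∞ = +1.
v=7: a=7^2·(≡6), b=7^3·(≡3) mod 7; (6|7)=-1, (3|7)=-1; (−1)^{2·3·3}·(-1)^3·(-1)^2 = -1.
v=13: a=13^-2·(≡3), b=13^-1·(≡4) mod 13; (3|13)=+1, (4|13)=+1; (−1)^{-2·-1·6}·(+1)^-1·(+1)^-2 = +1.
v=2: v_2(a)=9, v_2(b)=9; units ≡ 1, 3 (mod 8); ε·ε+αω+βω = 0·1+9·1+9·0 ≡ 1  ⇒  (a,b)_2 = -1.
(-30, 182 / ℚ) ramifies at {2, 3, 5, 7}: a division algebra.

[2, 3, 5, 7]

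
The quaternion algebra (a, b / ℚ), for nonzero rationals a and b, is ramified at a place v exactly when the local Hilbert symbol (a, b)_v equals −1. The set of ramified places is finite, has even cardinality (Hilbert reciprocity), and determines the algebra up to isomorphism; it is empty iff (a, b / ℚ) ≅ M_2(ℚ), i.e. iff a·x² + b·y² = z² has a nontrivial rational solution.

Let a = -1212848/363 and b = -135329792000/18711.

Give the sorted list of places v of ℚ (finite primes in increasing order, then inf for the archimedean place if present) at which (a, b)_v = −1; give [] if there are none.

(a, b) ≡ (-4641, -451605) mod (ℚ^×)²; places V = {2, 3, 5, 7, 11, 13, 17, 23, ∞}.
(a,b)_17: α=1, u≡15; β=1, v≡7 (mod 17); (15|17)=+1, (7|17)=-1; sign (−1)^0·+1^1·-1^1 = -1.
(a,b)_3: α=-1, u≡1; β=-5, v≡2 (mod 3); (1|3)=+1, (2|3)=-1; sign (−1)^1·+1^-5·-1^-1 = +1.
(a,b)_∞: sgn(-4641)=−, sgn(-451605)=−, so -1.
(a,b)_13: α=1, u≡8; β=2, v≡5 (mod 13); (8|13)=-1, (5|13)=-1; sign (−1)^0·-1^2·-1^1 = -1.
(a,b)_7: α=3, u≡1; β=-1, v≡4 (mod 7); (1|7)=+1, (4|7)=+1; sign (−1)^1·+1^-1·+1^3 = -1.
(a,b)_5: α=0, u≡4; β=3, v≡4 (mod 5); (4|5)=+1, (4|5)=+1; sign (−1)^0·+1^3·+1^0 = +1.
(a,b)_23: α=0, u≡7; β=1, v≡21 (mod 23); (7|23)=-1, (21|23)=-1; sign (−1)^0·-1^1·-1^0 = -1.
(a,b)_2: α=4, β=14; u≡7, v≡3 (mod 8); ε(u)ε(v)=1·1, αω(v)=4·1, βω(u)=14·0; sum ≡ 1  ⇒  -1.
(a,b)_11: α=-2, u≡4; β=-1, v≡10 (mod 11); (4|11)=+1, (10|11)=-1; sign (−1)^0·+1^-1·-1^-2 = +1.
|Ram(-4641, -451605)| = 6, even; anisotropic at {2, 7, 13, 17, 23, ∞}.

[2, 7, 13, 17, 23, inf]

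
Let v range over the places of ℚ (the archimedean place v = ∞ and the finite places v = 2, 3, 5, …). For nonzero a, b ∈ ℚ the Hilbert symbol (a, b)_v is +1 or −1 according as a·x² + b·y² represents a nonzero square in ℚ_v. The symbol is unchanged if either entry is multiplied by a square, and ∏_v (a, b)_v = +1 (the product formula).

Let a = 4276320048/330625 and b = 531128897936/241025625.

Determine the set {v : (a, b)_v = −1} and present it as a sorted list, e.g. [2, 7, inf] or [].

[3, 29]

(a, b) ≡ (245427, 81809) mod (ℚ^×)²; places V = {2, 3, 5, 7, 11, 13, 23, 29, 31, ∞}.
(a,b)_31: α=1, u≡21; β=1, v≡4 (mod 31); (21|31)=-1, (4|31)=+1; sign (−1)^1·-1^1·+1^1 = +1.
(a,b)_23: α=-2, u≡15; β=-2, v≡10 (mod 23); (15|23)=-1, (10|23)=-1; sign (−1)^0·-1^-2·-1^-2 = +1.
(a,b)_11: α=2, u≡8; β=0, v≡2 (mod 11); (8|11)=-1, (2|11)=-1; sign (−1)^0·-1^0·-1^2 = +1.
(a,b)_29: α=1, u≡1; β=1, v≡21 (mod 29); (1|29)=+1, (21|29)=-1; sign (−1)^0·+1^1·-1^1 = -1.
(a,b)_7: α=1, u≡5; β=5, v≡1 (mod 7); (5|7)=-1, (1|7)=+1; sign (−1)^1·-1^5·+1^1 = +1.
(a,b)_2: α=4, β=4; u≡3, v≡1 (mod 8); ε(u)ε(v)=1·0, αω(v)=4·0, βω(u)=4·1; sum ≡ 0  ⇒  +1.
(a,b)_13: α=1, u≡10; β=3, v≡3 (mod 13); (10|13)=+1, (3|13)=+1; sign (−1)^0·+1^3·+1^1 = +1.
(a,b)_5: α=-4, u≡2; β=-4, v≡1 (mod 5); (2|5)=-1, (1|5)=+1; sign (−1)^0·-1^-4·+1^-4 = +1.
(a,b)_∞: sgn(245427)=+, sgn(81809)=+, so +1.
(a,b)_3: α=3, u≡2; β=-6, v≡2 (mod 3); (2|3)=-1, (2|3)=-1; sign (−1)^0·-1^-6·-1^3 = -1.
(245427, 81809 / ℚ) ramifies at {3, 29}: a division algebra.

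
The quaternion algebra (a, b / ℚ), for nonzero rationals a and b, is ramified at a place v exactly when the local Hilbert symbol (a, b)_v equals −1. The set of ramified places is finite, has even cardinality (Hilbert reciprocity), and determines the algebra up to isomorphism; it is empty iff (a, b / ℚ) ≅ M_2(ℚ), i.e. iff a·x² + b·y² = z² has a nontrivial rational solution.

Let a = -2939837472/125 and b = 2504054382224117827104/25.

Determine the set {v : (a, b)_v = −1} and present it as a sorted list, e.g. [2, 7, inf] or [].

(a, b) ≡ (-2090, 7106) mod (ℚ^×)²; places V = {2, 3, 5, 7, 11, 13, 17, 19, ∞}.
(a,b)_7: α=0, u≡5; β=2, v≡2 (mod 7); (5|7)=-1, (2|7)=+1; sign (−1)^0·-1^2·+1^0 = +1.
(a,b)_13: α=2, u≡9; β=2, v≡11 (mod 13); (9|13)=+1, (11|13)=-1; sign (−1)^0·+1^2·-1^2 = +1.
(a,b)_17: α=2, u≡2; β=5, v≡6 (mod 17); (2|17)=+1, (6|17)=-1; sign (−1)^0·+1^5·-1^2 = +1.
(a,b)_∞: sgn(-2090)=−, sgn(7106)=+, so +1.
(a,b)_2: α=5, β=5; u≡3, v≡1 (mod 8); ε(u)ε(v)=1·0, αω(v)=5·0, βω(u)=5·1; sum ≡ 1  ⇒  -1.
(a,b)_3: α=2, u≡1; β=6, v≡2 (mod 3); (1|3)=+1, (2|3)=-1; sign (−1)^0·+1^6·-1^2 = +1.
(a,b)_5: α=-3, u≡3; β=-2, v≡4 (mod 5); (3|5)=-1, (4|5)=+1; sign (−1)^0·-1^-2·+1^-3 = +1.
(a,b)_11: α=1, u≡7; β=3, v≡10 (mod 11); (7|11)=-1, (10|11)=-1; sign (−1)^1·-1^3·-1^1 = -1.
(a,b)_19: α=1, u≡5; β=3, v≡12 (mod 19); (5|19)=+1, (12|19)=-1; sign (−1)^1·+1^3·-1^1 = +1.
|Ram(-2090, 7106)| = 2, even; anisotropic at {2, 11}.

[2, 11]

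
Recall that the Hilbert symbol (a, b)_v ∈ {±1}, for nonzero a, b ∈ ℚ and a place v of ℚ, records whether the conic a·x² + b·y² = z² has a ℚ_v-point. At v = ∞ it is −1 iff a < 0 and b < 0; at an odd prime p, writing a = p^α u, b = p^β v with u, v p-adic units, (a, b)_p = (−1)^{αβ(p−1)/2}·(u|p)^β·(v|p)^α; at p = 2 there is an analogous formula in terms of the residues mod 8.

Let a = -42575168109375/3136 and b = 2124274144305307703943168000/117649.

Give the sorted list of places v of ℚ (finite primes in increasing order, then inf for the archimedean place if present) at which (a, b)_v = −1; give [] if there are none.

(a, b) ≡ (-63591, 14145) mod (ℚ^×)²; places V = {2, 3, 5, 7, 11, 23, 41, 47, ∞}.
(a,b)_41: α=1, u≡22; β=3, v≡35 (mod 41); (22|41)=-1, (35|41)=-1; sign (−1)^0·-1^3·-1^1 = +1.
(a,b)_7: α=-2, u≡1; β=-6, v≡3 (mod 7); (1|7)=+1, (3|7)=-1; sign (−1)^0·+1^-6·-1^-2 = +1.
(a,b)_47: α=1, u≡29; β=2, v≡5 (mod 47); (29|47)=-1, (5|47)=-1; sign (−1)^0·-1^2·-1^1 = -1.
(a,b)_2: α=-6, β=16; u≡1, v≡1 (mod 8); ε(u)ε(v)=0·0, αω(v)=-6·0, βω(u)=16·0; sum ≡ 0  ⇒  +1.
(a,b)_∞: sgn(-63591)=−, sgn(14145)=+, so +1.
(a,b)_11: α=1, u≡1; β=2, v≡7 (mod 11); (1|11)=+1, (7|11)=-1; sign (−1)^0·+1^2·-1^1 = -1.
(a,b)_23: α=2, u≡2; β=5, v≡14 (mod 23); (2|23)=+1, (14|23)=-1; sign (−1)^0·+1^5·-1^2 = +1.
(a,b)_3: α=5, u≡1; β=7, v≡2 (mod 3); (1|3)=+1, (2|3)=-1; sign (−1)^1·+1^7·-1^5 = +1.
(a,b)_5: α=6, u≡1; β=3, v≡1 (mod 5); (1|5)=+1, (1|5)=+1; sign (−1)^0·+1^3·+1^6 = +1.
(-63591, 14145 / ℚ) ramifies at {11, 47}: a division algebra.

[11, 47]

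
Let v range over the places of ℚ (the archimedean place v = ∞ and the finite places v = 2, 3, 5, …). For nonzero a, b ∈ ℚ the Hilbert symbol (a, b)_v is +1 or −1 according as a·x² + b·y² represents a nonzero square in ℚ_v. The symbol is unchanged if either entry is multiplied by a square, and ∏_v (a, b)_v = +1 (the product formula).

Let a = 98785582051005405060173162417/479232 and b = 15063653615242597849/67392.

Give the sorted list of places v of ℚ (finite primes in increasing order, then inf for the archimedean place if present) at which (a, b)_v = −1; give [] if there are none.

[11, 37]

(a, b) ≡ (2068781, 13) mod (ℚ^×)²; places V = {2, 3, 7, 11, 13, 17, 23, 29, 37, ∞}.
(a,b)_13: α=-1, u≡3; β=-1, v≡12 (mod 13); (3|13)=+1, (12|13)=+1; sign (−1)^0·+1^-1·+1^-1 = +1.
(a,b)_11: α=3, u≡5; β=2, v≡10 (mod 11); (5|11)=+1, (10|11)=-1; sign (−1)^0·+1^2·-1^3 = -1.
(a,b)_7: α=2, u≡4; β=0, v≡5 (mod 7); (4|7)=+1, (5|7)=-1; sign (−1)^0·+1^0·-1^2 = +1.
(a,b)_3: α=-2, u≡2; β=-4, v≡1 (mod 3); (2|3)=-1, (1|3)=+1; sign (−1)^0·-1^-4·+1^-2 = +1.
(a,b)_37: α=3, u≡20; β=2, v≡2 (mod 37); (20|37)=-1, (2|37)=-1; sign (−1)^0·-1^2·-1^3 = -1.
(a,b)_29: α=8, u≡10; β=6, v≡9 (mod 29); (10|29)=-1, (9|29)=+1; sign (−1)^0·-1^6·+1^8 = +1.
(a,b)_17: α=3, u≡5; β=2, v≡1 (mod 17); (5|17)=-1, (1|17)=+1; sign (−1)^0·-1^2·+1^3 = +1.
(a,b)_2: α=-12, β=-6; u≡5, v≡5 (mod 8); ε(u)ε(v)=0·0, αω(v)=-12·1, βω(u)=-6·1; sum ≡ 0  ⇒  +1.
(a,b)_23: α=3, u≡10; β=2, v≡4 (mod 23); (10|23)=-1, (4|23)=+1; sign (−1)^0·-1^2·+1^3 = +1.
(a,b)_∞: sgn(2068781)=+, sgn(13)=+, so +1.
|Ram(2068781, 13)| = 2, even; anisotropic at {11, 37}.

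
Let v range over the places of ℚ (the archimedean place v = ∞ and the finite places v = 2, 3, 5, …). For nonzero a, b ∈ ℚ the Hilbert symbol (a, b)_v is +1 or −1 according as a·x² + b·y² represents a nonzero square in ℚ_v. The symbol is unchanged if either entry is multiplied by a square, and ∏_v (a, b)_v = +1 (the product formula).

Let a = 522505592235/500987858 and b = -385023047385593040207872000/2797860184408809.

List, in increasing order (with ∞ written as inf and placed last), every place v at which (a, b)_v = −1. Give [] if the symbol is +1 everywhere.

[2, 23]

(a, b) ≡ (9430, -1595) mod (ℚ^×)²; places V = {2, 3, 5, 7, 11, 13, 17, 19, 23, 29, 41, ∞}.
(a,b)_13: α=0, u≡6; β=-4, v≡10 (mod 13); (6|13)=-1, (10|13)=+1; sign (−1)^0·-1^-4·+1^0 = +1.
(a,b)_23: α=1, u≡15; β=2, v≡19 (mod 23); (15|23)=-1, (19|23)=-1; sign (−1)^0·-1^2·-1^1 = -1.
(a,b)_29: α=2, u≡5; β=5, v≡17 (mod 29); (5|29)=+1, (17|29)=-1; sign (−1)^0·+1^5·-1^2 = +1.
(a,b)_2: α=-1, β=20; u≡3, v≡5 (mod 8); ε(u)ε(v)=1·0, αω(v)=-1·1, βω(u)=20·1; sum ≡ 1  ⇒  -1.
(a,b)_11: α=4, u≡5; β=5, v≡1 (mod 11); (5|11)=+1, (1|11)=+1; sign (−1)^0·+1^5·+1^4 = +1.
(a,b)_7: α=-4, u≡2; β=0, v≡2 (mod 7); (2|7)=+1, (2|7)=+1; sign (−1)^0·+1^0·+1^-4 = +1.
(a,b)_41: α=1, u≡10; β=2, v≡39 (mod 41); (10|41)=+1, (39|41)=+1; sign (−1)^0·+1^2·+1^1 = +1.
(a,b)_5: α=1, u≡4; β=3, v≡1 (mod 5); (4|5)=+1, (1|5)=+1; sign (−1)^0·+1^3·+1^1 = +1.
(a,b)_17: α=-2, u≡3; β=-4, v≡12 (mod 17); (3|17)=-1, (12|17)=-1; sign (−1)^0·-1^-4·-1^-2 = +1.
(a,b)_19: α=-2, u≡16; β=-4, v≡16 (mod 19); (16|19)=+1, (16|19)=+1; sign (−1)^0·+1^-4·+1^-2 = +1.
(a,b)_∞: sgn(9430)=+, sgn(-1595)=−, so +1.
(a,b)_3: α=2, u≡1; β=-2, v≡1 (mod 3); (1|3)=+1, (1|3)=+1; sign (−1)^0·+1^-2·+1^2 = +1.
|Ram(9430, -1595)| = 2, even; anisotropic at {2, 23}.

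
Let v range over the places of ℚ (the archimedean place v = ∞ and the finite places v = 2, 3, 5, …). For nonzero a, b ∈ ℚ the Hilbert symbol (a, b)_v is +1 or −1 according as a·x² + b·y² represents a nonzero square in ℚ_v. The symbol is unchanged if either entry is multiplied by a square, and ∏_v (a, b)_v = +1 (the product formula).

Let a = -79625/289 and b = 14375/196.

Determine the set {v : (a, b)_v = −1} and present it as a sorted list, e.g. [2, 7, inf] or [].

(a, b) ≡ (-65, 23) mod (ℚ^×)²; places V = {2, 5, 7, 13, 17, 23, ∞}.
(a,b)_23: α=0, u≡16; β=1, v≡8 (mod 23); (16|23)=+1, (8|23)=+1; sign (−1)^0·+1^1·+1^0 = +1.
(a,b)_5: α=3, u≡2; β=4, v≡3 (mod 5); (2|5)=-1, (3|5)=-1; sign (−1)^0·-1^4·-1^3 = -1.
(a,b)_13: α=1, u≡8; β=0, v≡10 (mod 13); (8|13)=-1, (10|13)=+1; sign (−1)^0·-1^0·+1^1 = +1.
(a,b)_2: α=0, β=-2; u≡7, v≡7 (mod 8); ε(u)ε(v)=1·1, αω(v)=0·0, βω(u)=-2·0; sum ≡ 1  ⇒  -1.
(a,b)_7: α=2, u≡3; β=-2, v≡1 (mod 7); (3|7)=-1, (1|7)=+1; sign (−1)^0·-1^-2·+1^2 = +1.
(a,b)_∞: sgn(-65)=−, sgn(23)=+, so +1.
(a,b)_17: α=-2, u≡3; β=0, v≡3 (mod 17); (3|17)=-1, (3|17)=-1; sign (−1)^0·-1^0·-1^-2 = +1.
(-65, 23 / ℚ) ramifies at {2, 5}: a division algebra.

[2, 5]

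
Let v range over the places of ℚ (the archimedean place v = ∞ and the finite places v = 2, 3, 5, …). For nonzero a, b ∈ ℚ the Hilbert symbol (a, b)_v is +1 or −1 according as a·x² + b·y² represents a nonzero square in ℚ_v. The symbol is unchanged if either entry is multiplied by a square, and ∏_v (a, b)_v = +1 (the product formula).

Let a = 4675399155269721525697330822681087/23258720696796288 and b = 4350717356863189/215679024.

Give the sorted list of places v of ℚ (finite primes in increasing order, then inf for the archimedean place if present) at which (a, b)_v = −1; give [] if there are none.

Mod squares: a ≡ 494, b ≡ 81719. Check v ∈ {∞, 2, 3, 11, 13, 17, 19, 23, 37, 41, 43}.
v=3: a=3^-12·(≡2), b=3^-6·(≡2) mod 3; (2|3)=-1, (2|3)=-1; (−1)^{-12·-6·1}·(-1)^-6·(-1)^-12 = +1.
v=11: a=11^-2·(≡8), b=11^-1·(≡5) mod 11; (8|11)=-1, (5|11)=+1; (−1)^{-2·-1·5}·(-1)^-1·(+1)^-2 = -1.
v=∞: 494 > 0 and 81719 > 0  ⇒  (a,b)_∞ = +1.
v=13: a=13^5·(≡12), b=13^2·(≡1) mod 13; (12|13)=+1, (1|13)=+1; (−1)^{5·2·6}·(+1)^2·(+1)^5 = +1.
v=23: a=23^2·(≡5), b=23^1·(≡17) mod 23; (5|23)=-1, (17|23)=-1; (−1)^{2·1·11}·(-1)^1·(-1)^2 = -1.
v=2: v_2(a)=-7, v_2(b)=-4; units ≡ 7, 7 (mod 8); ε·ε+αω+βω = 1·1+-7·0+-4·0 ≡ 1  ⇒  (a,b)_2 = -1.
v=19: a=19^3·(≡1), b=19^1·(≡7) mod 19; (1|19)=+1, (7|19)=+1; (−1)^{3·1·9}·(+1)^1·(+1)^3 = -1.
v=37: a=37^8·(≡14), b=37^4·(≡13) mod 37; (14|37)=-1, (13|37)=-1; (−1)^{8·4·18}·(-1)^4·(-1)^8 = +1.
v=43: a=43^4·(≡4), b=43^2·(≡32) mod 43; (4|43)=+1, (32|43)=-1; (−1)^{4·2·21}·(+1)^2·(-1)^4 = +1.
v=41: a=41^-4·(≡37), b=41^-2·(≡11) mod 41; (37|41)=+1, (11|41)=-1; (−1)^{-4·-2·20}·(+1)^-2·(-1)^-4 = +1.
v=17: a=17^2·(≡13), b=17^1·(≡9) mod 17; (13|17)=+1, (9|17)=+1; (−1)^{2·1·8}·(+1)^1·(+1)^2 = +1.
|Ram(494, 81719)| = 4, even; anisotropic at {2, 11, 19, 23}.

[2, 11, 19, 23]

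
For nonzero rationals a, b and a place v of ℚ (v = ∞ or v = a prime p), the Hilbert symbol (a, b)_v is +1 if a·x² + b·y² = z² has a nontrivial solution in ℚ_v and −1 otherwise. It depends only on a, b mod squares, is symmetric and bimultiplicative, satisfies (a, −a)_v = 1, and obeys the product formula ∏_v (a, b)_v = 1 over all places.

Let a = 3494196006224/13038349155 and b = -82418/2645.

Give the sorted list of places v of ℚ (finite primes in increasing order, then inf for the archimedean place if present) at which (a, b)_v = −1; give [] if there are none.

(a, b) ≡ (5655, -10) mod (ℚ^×)²; places V = {2, 3, 5, 7, 11, 13, 17, 23, 29, 37, ∞}.
(a,b)_7: α=6, u≡5; β=2, v≡2 (mod 7); (5|7)=-1, (2|7)=+1; sign (−1)^0·-1^2·+1^6 = +1.
(a,b)_37: α=-2, u≡22; β=0, v≡1 (mod 37); (22|37)=-1, (1|37)=+1; sign (−1)^0·-1^0·+1^-2 = +1.
(a,b)_2: α=4, β=1; u≡7, v≡3 (mod 8); ε(u)ε(v)=1·1, αω(v)=4·1, βω(u)=1·0; sum ≡ 1  ⇒  -1.
(a,b)_11: α=2, u≡9; β=0, v≡1 (mod 11); (9|11)=+1, (1|11)=+1; sign (−1)^0·+1^0·+1^2 = +1.
(a,b)_17: α=-2, u≡6; β=0, v≡10 (mod 17); (6|17)=-1, (10|17)=-1; sign (−1)^0·-1^0·-1^-2 = +1.
(a,b)_29: α=1, u≡19; β=2, v≡3 (mod 29); (19|29)=-1, (3|29)=-1; sign (−1)^0·-1^2·-1^1 = -1.
(a,b)_13: α=-3, u≡6; β=0, v≡9 (mod 13); (6|13)=-1, (9|13)=+1; sign (−1)^0·-1^0·+1^-3 = +1.
(a,b)_3: α=-1, u≡1; β=0, v≡2 (mod 3); (1|3)=+1, (2|3)=-1; sign (−1)^0·+1^0·-1^-1 = -1.
(a,b)_23: α=2, u≡14; β=-2, v≡12 (mod 23); (14|23)=-1, (12|23)=+1; sign (−1)^0·-1^-2·+1^2 = +1.
(a,b)_5: α=-1, u≡4; β=-1, v≡3 (mod 5); (4|5)=+1, (3|5)=-1; sign (−1)^0·+1^-1·-1^-1 = -1.
(a,b)_∞: sgn(5655)=+, sgn(-10)=−, so +1.
(5655, -10 / ℚ) ramifies at {2, 3, 5, 29}: a division algebra.

[2, 3, 5, 29]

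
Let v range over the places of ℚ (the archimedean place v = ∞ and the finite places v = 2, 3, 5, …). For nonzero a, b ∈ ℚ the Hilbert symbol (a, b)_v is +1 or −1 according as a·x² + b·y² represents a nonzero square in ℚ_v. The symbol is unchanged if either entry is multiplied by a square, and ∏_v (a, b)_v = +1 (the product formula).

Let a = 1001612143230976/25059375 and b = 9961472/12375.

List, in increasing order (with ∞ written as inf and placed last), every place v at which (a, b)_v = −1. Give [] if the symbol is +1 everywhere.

Mod squares: a ≡ 35530, b ≡ 2090. Check v ∈ {∞, 2, 3, 5, 11, 17, 19}.
v=11: a=11^-1·(≡8), b=11^-1·(≡5) mod 11; (8|11)=-1, (5|11)=+1; (−1)^{-1·-1·5}·(-1)^-1·(+1)^-1 = +1.
v=3: a=3^-6·(≡1), b=3^-2·(≡2) mod 3; (1|3)=+1, (2|3)=-1; (−1)^{-6·-2·1}·(+1)^-2·(-1)^-6 = +1.
v=2: v_2(a)=33, v_2(b)=19; units ≡ 5, 5 (mod 8); ε·ε+αω+βω = 0·0+33·1+19·1 ≡ 0  ⇒  (a,b)_2 = +1.
v=∞: 35530 > 0 and 2090 > 0  ⇒  (a,b)_∞ = +1.
v=17: a=17^1·(≡9), b=17^0·(≡1) mod 17; (9|17)=+1, (1|17)=+1; (−1)^{1·0·8}·(+1)^0·(+1)^1 = +1.
v=5: a=5^-5·(≡4), b=5^-3·(≡3) mod 5; (4|5)=+1, (3|5)=-1; (−1)^{-5·-3·2}·(+1)^-3·(-1)^-5 = -1.
v=19: a=19^3·(≡10), b=19^1·(≡13) mod 19; (10|19)=-1, (13|19)=-1; (−1)^{3·1·9}·(-1)^1·(-1)^3 = -1.
|Ram(35530, 2090)| = 2, even; anisotropic at {5, 19}.

[5, 19]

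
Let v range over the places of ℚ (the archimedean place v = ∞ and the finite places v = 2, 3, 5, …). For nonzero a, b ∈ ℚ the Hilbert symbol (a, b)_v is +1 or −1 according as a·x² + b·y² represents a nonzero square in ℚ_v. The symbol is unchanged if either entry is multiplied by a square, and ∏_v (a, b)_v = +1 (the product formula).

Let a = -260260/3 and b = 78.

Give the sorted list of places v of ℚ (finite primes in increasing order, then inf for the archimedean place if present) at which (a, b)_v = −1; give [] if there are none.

Mod squares: a ≡ -1155, b ≡ 78. Check v ∈ {∞, 2, 3, 5, 7, 11, 13}.
v=13: a=13^2·(≡11), b=13^1·(≡6) mod 13; (11|13)=-1, (6|13)=-1; (−1)^{2·1·6}·(-1)^1·(-1)^2 = -1.
v=11: a=11^1·(≡4), b=11^0·(≡1) mod 11; (4|11)=+1, (1|11)=+1; (−1)^{1·0·5}·(+1)^0·(+1)^1 = +1.
v=2: v_2(a)=2, v_2(b)=1; units ≡ 5, 7 (mod 8); ε·ε+αω+βω = 0·1+2·0+1·1 ≡ 1  ⇒  (a,b)_2 = -1.
v=∞: -1155 < 0 and 78 > 0  ⇒  (a,b)_∞ = +1.
v=5: a=5^1·(≡1), b=5^0·(≡3) mod 5; (1|5)=+1, (3|5)=-1; (−1)^{1·0·2}·(+1)^0·(-1)^1 = -1.
v=3: a=3^-1·(≡2), b=3^1·(≡2) mod 3; (2|3)=-1, (2|3)=-1; (−1)^{-1·1·1}·(-1)^1·(-1)^-1 = -1.
v=7: a=7^1·(≡6), b=7^0·(≡1) mod 7; (6|7)=-1, (1|7)=+1; (−1)^{1·0·3}·(-1)^0·(+1)^1 = +1.
(-1155, 78 / ℚ) ramifies at {2, 3, 5, 13}: a division algebra.

[2, 3, 5, 13]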